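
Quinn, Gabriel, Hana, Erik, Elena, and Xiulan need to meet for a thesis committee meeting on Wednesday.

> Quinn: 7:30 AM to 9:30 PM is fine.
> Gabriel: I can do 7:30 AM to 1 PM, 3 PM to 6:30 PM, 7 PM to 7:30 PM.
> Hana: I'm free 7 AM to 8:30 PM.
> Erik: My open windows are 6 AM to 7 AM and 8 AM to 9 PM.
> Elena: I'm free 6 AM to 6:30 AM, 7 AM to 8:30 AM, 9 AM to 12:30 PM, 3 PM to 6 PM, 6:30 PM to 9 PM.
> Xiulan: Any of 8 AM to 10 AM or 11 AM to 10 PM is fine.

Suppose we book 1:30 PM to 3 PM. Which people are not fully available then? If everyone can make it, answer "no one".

Quinn: free for 13:30-15:00. Gabriel: not fully free for 13:30-15:00. Hana: free for 13:30-15:00. Erik: free for 13:30-15:00. Elena: not fully free for 13:30-15:00. Xiulan: free for 13:30-15:00.

Elena, Gabriel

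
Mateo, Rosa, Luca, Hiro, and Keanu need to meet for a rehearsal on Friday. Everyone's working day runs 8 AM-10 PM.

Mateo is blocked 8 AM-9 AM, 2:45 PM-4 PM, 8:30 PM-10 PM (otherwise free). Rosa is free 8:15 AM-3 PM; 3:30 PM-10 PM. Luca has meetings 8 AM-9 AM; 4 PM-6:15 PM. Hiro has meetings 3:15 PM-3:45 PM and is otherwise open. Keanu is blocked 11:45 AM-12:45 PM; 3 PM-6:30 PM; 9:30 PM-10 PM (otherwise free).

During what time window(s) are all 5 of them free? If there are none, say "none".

Mateo free: 09:00-14:45, 16:00-20:30 (invert busy blocks within the working day).
Rosa free: 08:15-15:00, 15:30-22:00.
Luca free: 09:00-16:00, 18:15-22:00 (invert busy blocks within the working day).
Hiro free: 08:00-15:15, 15:45-22:00 (invert busy blocks within the working day).
Keanu free: 08:00-11:45, 12:45-15:00, 18:30-21:30 (invert busy blocks within the working day).
Mateo ∩ Rosa: 09:00-14:45, 16:00-20:30.
Mateo ∩ Rosa ∩ Luca: 09:00-14:45, 18:15-20:30.
Mateo ∩ Rosa ∩ Luca ∩ Hiro: 09:00-14:45, 18:15-20:30.
Mateo ∩ Rosa ∩ Luca ∩ Hiro ∩ Keanu: 09:00-11:45, 12:45-14:45, 18:30-20:30.

09:00-11:45, 12:45-14:45, 18:30-20:30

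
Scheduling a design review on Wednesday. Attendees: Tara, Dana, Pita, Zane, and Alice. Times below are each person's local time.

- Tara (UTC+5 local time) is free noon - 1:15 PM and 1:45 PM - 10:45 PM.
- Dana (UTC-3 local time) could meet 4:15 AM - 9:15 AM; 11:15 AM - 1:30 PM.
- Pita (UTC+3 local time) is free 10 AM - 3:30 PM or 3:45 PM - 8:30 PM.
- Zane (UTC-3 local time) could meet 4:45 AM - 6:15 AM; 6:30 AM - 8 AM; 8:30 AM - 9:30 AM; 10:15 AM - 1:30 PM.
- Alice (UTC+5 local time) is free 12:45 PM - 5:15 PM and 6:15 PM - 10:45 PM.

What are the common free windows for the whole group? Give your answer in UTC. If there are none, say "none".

07:45-08:15, 08:45-09:15, 09:30-11:00, 11:30-12:15, 14:15-16:30

Tara in UTC: 07:00-08:15, 08:45-17:45 (subtract 5h to convert from UTC+5).
Dana in UTC: 07:15-12:15, 14:15-16:30 (add 3h to convert from UTC-3).
Pita in UTC: 07:00-12:30, 12:45-17:30 (subtract 3h to convert from UTC+3).
Zane in UTC: 07:45-09:15, 09:30-11:00, 11:30-12:30, 13:15-16:30 (add 3h to convert from UTC-3).
Alice in UTC: 07:45-12:15, 13:15-17:45 (subtract 5h to convert from UTC+5).
Tara ∩ Dana: 07:15-08:15, 08:45-12:15, 14:15-16:30.
Tara ∩ Dana ∩ Pita: 07:15-08:15, 08:45-12:15, 14:15-16:30.
Tara ∩ Dana ∩ Pita ∩ Zane: 07:45-08:15, 08:45-09:15, 09:30-11:00, 11:30-12:15, 14:15-16:30.
Tara ∩ Dana ∩ Pita ∩ Zane ∩ Alice: 07:45-08:15, 08:45-09:15, 09:30-11:00, 11:30-12:15, 14:15-16:30.
Those are the intersection windows.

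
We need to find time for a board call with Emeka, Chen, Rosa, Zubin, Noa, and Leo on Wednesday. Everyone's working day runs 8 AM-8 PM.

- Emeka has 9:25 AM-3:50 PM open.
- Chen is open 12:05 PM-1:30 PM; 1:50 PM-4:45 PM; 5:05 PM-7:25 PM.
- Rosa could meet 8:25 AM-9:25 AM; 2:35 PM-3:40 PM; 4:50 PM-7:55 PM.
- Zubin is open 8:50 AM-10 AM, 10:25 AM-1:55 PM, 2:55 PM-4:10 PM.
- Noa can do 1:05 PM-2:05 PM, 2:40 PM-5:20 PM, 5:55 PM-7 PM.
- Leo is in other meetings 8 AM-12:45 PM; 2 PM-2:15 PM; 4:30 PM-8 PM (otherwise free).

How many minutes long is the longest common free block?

Emeka free: 09:25-15:50.
Chen free: 12:05-13:30, 13:50-16:45, 17:05-19:25.
Rosa free: 08:25-09:25, 14:35-15:40, 16:50-19:55.
Zubin free: 08:50-10:00, 10:25-13:55, 14:55-16:10.
Noa free: 13:05-14:05, 14:40-17:20, 17:55-19:00.
Leo free: 12:45-14:00, 14:15-16:30 (invert busy blocks within the working day).
Emeka ∩ Chen: 12:05-13:30, 13:50-15:50.
Emeka ∩ Chen ∩ Rosa: 14:35-15:40.
Emeka ∩ Chen ∩ Rosa ∩ Zubin: 14:55-15:40.
Emeka ∩ Chen ∩ Rosa ∩ Zubin ∩ Noa: 14:55-15:40.
Emeka ∩ Chen ∩ Rosa ∩ Zubin ∩ Noa ∩ Leo: 14:55-15:40.
The longest is 14:55-15:40 at 45 minutes.

45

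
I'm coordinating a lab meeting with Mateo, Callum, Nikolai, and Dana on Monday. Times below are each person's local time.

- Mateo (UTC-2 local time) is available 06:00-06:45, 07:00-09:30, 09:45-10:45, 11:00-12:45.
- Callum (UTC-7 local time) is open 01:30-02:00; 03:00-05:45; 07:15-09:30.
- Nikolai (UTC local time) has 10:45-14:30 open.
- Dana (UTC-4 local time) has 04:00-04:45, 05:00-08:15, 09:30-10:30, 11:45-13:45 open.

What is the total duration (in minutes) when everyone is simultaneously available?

90

Mateo in UTC: 08:00-08:45, 09:00-11:30, 11:45-12:45, 13:00-14:45 (add 2h to convert from UTC-2).
Callum in UTC: 08:30-09:00, 10:00-12:45, 14:15-16:30 (add 7h to convert from UTC-7).
Nikolai in UTC: 10:45-14:30.
Dana in UTC: 08:00-08:45, 09:00-12:15, 13:30-14:30, 15:45-17:45 (add 4h to convert from UTC-4).
Mateo ∩ Callum: 08:30-08:45, 10:00-11:30, 11:45-12:45, 14:15-14:45.
Mateo ∩ Callum ∩ Nikolai: 10:45-11:30, 11:45-12:45, 14:15-14:30.
Mateo ∩ Callum ∩ Nikolai ∩ Dana: 10:45-11:30, 11:45-12:15, 14:15-14:30.
Summing the common windows: 45 + 30 + 15 = 90 minutes.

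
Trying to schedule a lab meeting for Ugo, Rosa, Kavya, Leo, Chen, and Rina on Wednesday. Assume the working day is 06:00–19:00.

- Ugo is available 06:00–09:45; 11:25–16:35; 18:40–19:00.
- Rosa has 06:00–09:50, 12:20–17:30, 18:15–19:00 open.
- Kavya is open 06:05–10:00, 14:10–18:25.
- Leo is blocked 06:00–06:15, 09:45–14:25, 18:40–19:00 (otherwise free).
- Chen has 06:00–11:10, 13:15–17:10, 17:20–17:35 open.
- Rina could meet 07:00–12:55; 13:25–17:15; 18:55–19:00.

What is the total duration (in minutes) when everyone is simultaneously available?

295

Ugo free: 06:00-09:45, 11:25-16:35, 18:40-19:00.
Rosa free: 06:00-09:50, 12:20-17:30, 18:15-19:00.
Kavya free: 06:05-10:00, 14:10-18:25.
Leo free: 06:15-09:45, 14:25-18:40 (invert busy blocks within the working day).
Chen free: 06:00-11:10, 13:15-17:10, 17:20-17:35.
Rina free: 07:00-12:55, 13:25-17:15, 18:55-19:00.
Ugo ∩ Rosa: 06:00-09:45, 12:20-16:35, 18:40-19:00.
Ugo ∩ Rosa ∩ Kavya: 06:05-09:45, 14:10-16:35.
Ugo ∩ Rosa ∩ Kavya ∩ Leo: 06:15-09:45, 14:25-16:35.
Ugo ∩ Rosa ∩ Kavya ∩ Leo ∩ Chen: 06:15-09:45, 14:25-16:35.
Ugo ∩ Rosa ∩ Kavya ∩ Leo ∩ Chen ∩ Rina: 07:00-09:45, 14:25-16:35.
Summing the common windows: 165 + 130 = 295 minutes.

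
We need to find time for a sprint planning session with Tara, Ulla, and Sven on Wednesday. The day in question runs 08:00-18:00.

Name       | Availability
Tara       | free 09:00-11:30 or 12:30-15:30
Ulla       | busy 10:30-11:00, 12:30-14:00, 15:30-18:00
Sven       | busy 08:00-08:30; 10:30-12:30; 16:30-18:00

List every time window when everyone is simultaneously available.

Tara free: 09:00-11:30, 12:30-15:30.
Ulla free: 08:00-10:30, 11:00-12:30, 14:00-15:30 (invert busy blocks within the working day).
Sven free: 08:30-10:30, 12:30-16:30 (invert busy blocks within the working day).
Tara ∩ Ulla: 09:00-10:30, 11:00-11:30, 14:00-15:30.
Tara ∩ Ulla ∩ Sven: 09:00-10:30, 14:00-15:30.

09:00-10:30, 14:00-15:30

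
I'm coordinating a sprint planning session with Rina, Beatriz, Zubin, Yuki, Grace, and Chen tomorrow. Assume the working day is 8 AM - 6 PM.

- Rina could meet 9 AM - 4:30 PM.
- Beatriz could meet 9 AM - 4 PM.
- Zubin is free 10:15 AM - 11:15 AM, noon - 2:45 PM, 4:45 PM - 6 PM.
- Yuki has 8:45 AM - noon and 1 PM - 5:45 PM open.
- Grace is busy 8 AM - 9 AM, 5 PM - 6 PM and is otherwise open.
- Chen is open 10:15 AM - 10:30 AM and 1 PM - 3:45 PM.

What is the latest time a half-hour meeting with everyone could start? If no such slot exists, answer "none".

14:15

Rina free: 09:00-16:30.
Beatriz free: 09:00-16:00.
Zubin free: 10:15-11:15, 12:00-14:45, 16:45-18:00.
Yuki free: 08:45-12:00, 13:00-17:45.
Grace free: 09:00-17:00 (invert busy blocks within the working day).
Chen free: 10:15-10:30, 13:00-15:45.
Rina ∩ Beatriz: 09:00-16:00.
Rina ∩ Beatriz ∩ Zubin: 10:15-11:15, 12:00-14:45.
Rina ∩ Beatriz ∩ Zubin ∩ Yuki: 10:15-11:15, 13:00-14:45.
Rina ∩ Beatriz ∩ Zubin ∩ Yuki ∩ Grace: 10:15-11:15, 13:00-14:45.
Rina ∩ Beatriz ∩ Zubin ∩ Yuki ∩ Grace ∩ Chen: 10:15-10:30, 13:00-14:45.
The last common window of at least 30 minutes is 13:00-14:45; a 30-minute meeting can start as late as 14:15 and still end by 14:45.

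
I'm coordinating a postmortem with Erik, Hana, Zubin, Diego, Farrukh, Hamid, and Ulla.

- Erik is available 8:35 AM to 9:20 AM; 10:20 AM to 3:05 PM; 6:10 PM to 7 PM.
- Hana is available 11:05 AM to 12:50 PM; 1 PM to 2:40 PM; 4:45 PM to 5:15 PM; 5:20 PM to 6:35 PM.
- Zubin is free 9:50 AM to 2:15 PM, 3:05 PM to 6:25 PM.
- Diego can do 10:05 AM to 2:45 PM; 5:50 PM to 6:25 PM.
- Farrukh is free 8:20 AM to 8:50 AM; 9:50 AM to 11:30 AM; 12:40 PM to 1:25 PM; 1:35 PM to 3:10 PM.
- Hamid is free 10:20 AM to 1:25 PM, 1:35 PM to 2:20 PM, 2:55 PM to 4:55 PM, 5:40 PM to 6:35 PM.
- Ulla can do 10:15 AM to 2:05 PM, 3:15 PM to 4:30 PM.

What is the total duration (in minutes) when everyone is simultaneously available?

90

Erik ∩ Hana: 11:05-12:50, 13:00-14:40, 18:10-18:35.
Erik ∩ Hana ∩ Zubin: 11:05-12:50, 13:00-14:15, 18:10-18:25.
Erik ∩ Hana ∩ Zubin ∩ Diego: 11:05-12:50, 13:00-14:15, 18:10-18:25.
Erik ∩ Hana ∩ Zubin ∩ Diego ∩ Farrukh: 11:05-11:30, 12:40-12:50, 13:00-13:25, 13:35-14:15.
Erik ∩ Hana ∩ Zubin ∩ Diego ∩ Farrukh ∩ Hamid: 11:05-11:30, 12:40-12:50, 13:00-13:25, 13:35-14:15.
Erik ∩ Hana ∩ Zubin ∩ Diego ∩ Farrukh ∩ Hamid ∩ Ulla: 11:05-11:30, 12:40-12:50, 13:00-13:25, 13:35-14:05.
Summing the common windows: 25 + 10 + 25 + 30 = 90 minutes.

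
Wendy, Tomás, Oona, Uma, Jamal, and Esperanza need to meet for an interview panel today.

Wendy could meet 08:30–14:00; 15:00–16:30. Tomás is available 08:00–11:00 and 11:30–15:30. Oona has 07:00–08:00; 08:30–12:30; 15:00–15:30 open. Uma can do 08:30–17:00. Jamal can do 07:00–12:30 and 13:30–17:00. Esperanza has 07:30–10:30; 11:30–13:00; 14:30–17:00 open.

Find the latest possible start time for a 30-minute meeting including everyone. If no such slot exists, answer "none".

Wendy ∩ Tomás: 08:30-11:00, 11:30-14:00, 15:00-15:30.
Wendy ∩ Tomás ∩ Oona: 08:30-11:00, 11:30-12:30, 15:00-15:30.
Wendy ∩ Tomás ∩ Oona ∩ Uma: 08:30-11:00, 11:30-12:30, 15:00-15:30.
Wendy ∩ Tomás ∩ Oona ∩ Uma ∩ Jamal: 08:30-11:00, 11:30-12:30, 15:00-15:30.
Wendy ∩ Tomás ∩ Oona ∩ Uma ∩ Jamal ∩ Esperanza: 08:30-10:30, 11:30-12:30, 15:00-15:30.
The last common window of at least 30 minutes is 15:00-15:30; a 30-minute meeting can start as late as 15:00 and still end by 15:30.

15:00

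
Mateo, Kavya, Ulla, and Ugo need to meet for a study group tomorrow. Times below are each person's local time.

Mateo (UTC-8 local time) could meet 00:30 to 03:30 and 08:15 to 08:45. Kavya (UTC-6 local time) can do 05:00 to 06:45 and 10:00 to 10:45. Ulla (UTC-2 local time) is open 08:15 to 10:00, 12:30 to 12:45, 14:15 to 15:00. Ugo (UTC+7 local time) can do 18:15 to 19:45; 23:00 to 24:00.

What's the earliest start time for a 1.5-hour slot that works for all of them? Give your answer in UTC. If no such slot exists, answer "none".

Mateo in UTC: 08:30-11:30, 16:15-16:45 (add 8h to convert from UTC-8).
Kavya in UTC: 11:00-12:45, 16:00-16:45 (add 6h to convert from UTC-6).
Ulla in UTC: 10:15-12:00, 14:30-14:45, 16:15-17:00 (add 2h to convert from UTC-2).
Ugo in UTC: 11:15-12:45, 16:00-17:00 (subtract 7h to convert from UTC+7).
Mateo ∩ Kavya: 11:00-11:30, 16:15-16:45.
Mateo ∩ Kavya ∩ Ulla: 11:00-11:30, 16:15-16:45.
Mateo ∩ Kavya ∩ Ulla ∩ Ugo: 11:15-11:30, 16:15-16:45.
Those are the intersection windows.
No common window is at least 90 minutes long.

none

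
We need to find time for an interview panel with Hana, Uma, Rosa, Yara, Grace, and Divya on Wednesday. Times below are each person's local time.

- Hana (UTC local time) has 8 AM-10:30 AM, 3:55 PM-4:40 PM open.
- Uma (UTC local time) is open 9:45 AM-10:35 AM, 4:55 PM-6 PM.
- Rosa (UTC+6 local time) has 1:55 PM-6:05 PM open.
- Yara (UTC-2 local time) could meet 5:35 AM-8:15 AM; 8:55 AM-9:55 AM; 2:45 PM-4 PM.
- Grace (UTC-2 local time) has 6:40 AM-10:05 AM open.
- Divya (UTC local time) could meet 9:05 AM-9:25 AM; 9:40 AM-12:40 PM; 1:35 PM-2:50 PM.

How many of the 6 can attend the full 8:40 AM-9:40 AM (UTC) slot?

4

Hana in UTC: 08:00-10:30, 15:55-16:40.
Uma in UTC: 09:45-10:35, 16:55-18:00.
Rosa in UTC: 07:55-12:05 (subtract 6h to convert from UTC+6).
Yara in UTC: 07:35-10:15, 10:55-11:55, 16:45-18:00 (add 2h to convert from UTC-2).
Grace in UTC: 08:40-12:05 (add 2h to convert from UTC-2).
Divya in UTC: 09:05-09:25, 09:40-12:40, 13:35-14:50.
Hana, Rosa, Yara, and Grace can make the full 08:40-09:40 slot — that's 4.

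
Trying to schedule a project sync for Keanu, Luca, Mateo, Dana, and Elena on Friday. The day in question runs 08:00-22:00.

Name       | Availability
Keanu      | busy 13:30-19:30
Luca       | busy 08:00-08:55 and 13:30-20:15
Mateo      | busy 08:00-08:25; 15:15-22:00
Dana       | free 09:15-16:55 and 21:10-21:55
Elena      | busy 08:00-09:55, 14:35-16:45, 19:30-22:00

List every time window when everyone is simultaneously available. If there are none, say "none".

09:55-13:30

Keanu free: 08:00-13:30, 19:30-22:00 (invert busy blocks within the working day).
Luca free: 08:55-13:30, 20:15-22:00 (invert busy blocks within the working day).
Mateo free: 08:25-15:15 (invert busy blocks within the working day).
Dana free: 09:15-16:55, 21:10-21:55.
Elena free: 09:55-14:35, 16:45-19:30 (invert busy blocks within the working day).
Keanu ∩ Luca: 08:55-13:30, 20:15-22:00.
Keanu ∩ Luca ∩ Mateo: 08:55-13:30.
Keanu ∩ Luca ∩ Mateo ∩ Dana: 09:15-13:30.
Keanu ∩ Luca ∩ Mateo ∩ Dana ∩ Elena: 09:55-13:30.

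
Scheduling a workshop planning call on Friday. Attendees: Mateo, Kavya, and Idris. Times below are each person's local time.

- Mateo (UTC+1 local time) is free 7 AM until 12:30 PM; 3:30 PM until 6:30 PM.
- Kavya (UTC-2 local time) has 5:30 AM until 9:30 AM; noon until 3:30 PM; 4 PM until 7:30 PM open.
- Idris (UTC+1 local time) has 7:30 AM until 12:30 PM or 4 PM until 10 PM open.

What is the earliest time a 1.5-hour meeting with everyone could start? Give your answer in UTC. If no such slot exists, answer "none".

Mateo in UTC: 06:00-11:30, 14:30-17:30 (subtract 1h to convert from UTC+1).
Kavya in UTC: 07:30-11:30, 14:00-17:30, 18:00-21:30 (add 2h to convert from UTC-2).
Idris in UTC: 06:30-11:30, 15:00-21:00 (subtract 1h to convert from UTC+1).
Mateo ∩ Kavya: 07:30-11:30, 14:30-17:30.
Mateo ∩ Kavya ∩ Idris: 07:30-11:30, 15:00-17:30.
So the common availability across everyone is 07:30-11:30, 15:00-17:30.
The first common window of at least 90 minutes is 07:30-11:30, so the earliest start is 07:30.

07:30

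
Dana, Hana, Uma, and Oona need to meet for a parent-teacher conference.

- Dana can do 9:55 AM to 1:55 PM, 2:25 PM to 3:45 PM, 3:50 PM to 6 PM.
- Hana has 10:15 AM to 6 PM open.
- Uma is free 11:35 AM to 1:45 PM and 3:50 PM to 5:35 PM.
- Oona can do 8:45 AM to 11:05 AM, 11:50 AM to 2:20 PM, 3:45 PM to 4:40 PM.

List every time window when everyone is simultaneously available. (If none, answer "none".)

Dana ∩ Hana: 10:15-13:55, 14:25-15:45, 15:50-18:00.
Dana ∩ Hana ∩ Uma: 11:35-13:45, 15:50-17:35.
Dana ∩ Hana ∩ Uma ∩ Oona: 11:50-13:45, 15:50-16:40.

11:50-13:45, 15:50-16:40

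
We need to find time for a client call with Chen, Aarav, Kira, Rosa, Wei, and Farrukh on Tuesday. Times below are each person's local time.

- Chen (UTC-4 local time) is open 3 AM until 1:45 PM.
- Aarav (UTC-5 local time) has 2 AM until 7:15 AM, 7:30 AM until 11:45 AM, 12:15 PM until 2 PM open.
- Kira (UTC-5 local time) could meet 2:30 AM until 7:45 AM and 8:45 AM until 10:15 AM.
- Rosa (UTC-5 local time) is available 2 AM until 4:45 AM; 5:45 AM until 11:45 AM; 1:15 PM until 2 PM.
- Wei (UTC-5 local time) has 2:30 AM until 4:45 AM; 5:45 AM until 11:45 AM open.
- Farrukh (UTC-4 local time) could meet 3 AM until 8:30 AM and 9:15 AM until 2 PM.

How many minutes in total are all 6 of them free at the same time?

Chen in UTC: 07:00-17:45 (add 4h to convert from UTC-4).
Aarav in UTC: 07:00-12:15, 12:30-16:45, 17:15-19:00 (add 5h to convert from UTC-5).
Kira in UTC: 07:30-12:45, 13:45-15:15 (add 5h to convert from UTC-5).
Rosa in UTC: 07:00-09:45, 10:45-16:45, 18:15-19:00 (add 5h to convert from UTC-5).
Wei in UTC: 07:30-09:45, 10:45-16:45 (add 5h to convert from UTC-5).
Farrukh in UTC: 07:00-12:30, 13:15-18:00 (add 4h to convert from UTC-4).
Chen ∩ Aarav: 07:00-12:15, 12:30-16:45, 17:15-17:45.
Chen ∩ Aarav ∩ Kira: 07:30-12:15, 12:30-12:45, 13:45-15:15.
Chen ∩ Aarav ∩ Kira ∩ Rosa: 07:30-09:45, 10:45-12:15, 12:30-12:45, 13:45-15:15.
Chen ∩ Aarav ∩ Kira ∩ Rosa ∩ Wei: 07:30-09:45, 10:45-12:15, 12:30-12:45, 13:45-15:15.
Chen ∩ Aarav ∩ Kira ∩ Rosa ∩ Wei ∩ Farrukh: 07:30-09:45, 10:45-12:15, 13:45-15:15.
Summing the common windows: 135 + 90 + 90 = 315 minutes.

315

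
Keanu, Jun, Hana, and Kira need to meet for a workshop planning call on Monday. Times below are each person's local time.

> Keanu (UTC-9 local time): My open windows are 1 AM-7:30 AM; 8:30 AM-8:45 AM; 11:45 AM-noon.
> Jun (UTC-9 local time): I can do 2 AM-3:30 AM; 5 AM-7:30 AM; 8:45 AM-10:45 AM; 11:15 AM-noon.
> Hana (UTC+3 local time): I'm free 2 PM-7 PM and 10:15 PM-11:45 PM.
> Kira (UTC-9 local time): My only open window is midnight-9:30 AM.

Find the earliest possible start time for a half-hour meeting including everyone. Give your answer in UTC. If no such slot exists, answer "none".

Keanu in UTC: 10:00-16:30, 17:30-17:45, 20:45-21:00 (add 9h to convert from UTC-9).
Jun in UTC: 11:00-12:30, 14:00-16:30, 17:45-19:45, 20:15-21:00 (add 9h to convert from UTC-9).
Hana in UTC: 11:00-16:00, 19:15-20:45 (subtract 3h to convert from UTC+3).
Kira in UTC: 09:00-18:30 (add 9h to convert from UTC-9).
Keanu ∩ Jun: 11:00-12:30, 14:00-16:30, 20:45-21:00.
Keanu ∩ Jun ∩ Hana: 11:00-12:30, 14:00-16:00.
Keanu ∩ Jun ∩ Hana ∩ Kira: 11:00-12:30, 14:00-16:00.
The first common window of at least 30 minutes is 11:00-12:30, so the earliest start is 11:00.

11:00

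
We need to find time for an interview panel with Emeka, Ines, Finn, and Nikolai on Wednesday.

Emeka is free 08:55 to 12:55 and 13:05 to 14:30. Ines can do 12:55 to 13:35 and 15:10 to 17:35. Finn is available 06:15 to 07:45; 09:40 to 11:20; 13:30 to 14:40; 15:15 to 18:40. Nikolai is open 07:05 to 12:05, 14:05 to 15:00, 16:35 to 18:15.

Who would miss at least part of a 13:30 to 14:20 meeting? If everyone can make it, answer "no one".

Ines, Nikolai

Emeka: free for 13:30-14:20. Ines: not fully free for 13:30-14:20. Finn: free for 13:30-14:20. Nikolai: not fully free for 13:30-14:20.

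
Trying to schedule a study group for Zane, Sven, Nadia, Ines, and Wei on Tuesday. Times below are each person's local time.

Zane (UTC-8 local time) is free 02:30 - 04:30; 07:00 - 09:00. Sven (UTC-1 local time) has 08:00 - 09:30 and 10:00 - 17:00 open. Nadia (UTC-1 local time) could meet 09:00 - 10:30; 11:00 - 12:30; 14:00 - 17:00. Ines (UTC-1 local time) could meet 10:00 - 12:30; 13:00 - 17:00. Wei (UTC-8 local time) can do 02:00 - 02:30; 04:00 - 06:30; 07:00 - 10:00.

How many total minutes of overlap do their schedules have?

Zane in UTC: 10:30-12:30, 15:00-17:00 (add 8h to convert from UTC-8).
Sven in UTC: 09:00-10:30, 11:00-18:00 (add 1h to convert from UTC-1).
Nadia in UTC: 10:00-11:30, 12:00-13:30, 15:00-18:00 (add 1h to convert from UTC-1).
Ines in UTC: 11:00-13:30, 14:00-18:00 (add 1h to convert from UTC-1).
Wei in UTC: 10:00-10:30, 12:00-14:30, 15:00-18:00 (add 8h to convert from UTC-8).
Zane ∩ Sven: 11:00-12:30, 15:00-17:00.
Zane ∩ Sven ∩ Nadia: 11:00-11:30, 12:00-12:30, 15:00-17:00.
Zane ∩ Sven ∩ Nadia ∩ Ines: 11:00-11:30, 12:00-12:30, 15:00-17:00.
Zane ∩ Sven ∩ Nadia ∩ Ines ∩ Wei: 12:00-12:30, 15:00-17:00.
So the common availability across everyone is 12:00-12:30, 15:00-17:00.
Summing the common windows: 30 + 120 = 150 minutes.

150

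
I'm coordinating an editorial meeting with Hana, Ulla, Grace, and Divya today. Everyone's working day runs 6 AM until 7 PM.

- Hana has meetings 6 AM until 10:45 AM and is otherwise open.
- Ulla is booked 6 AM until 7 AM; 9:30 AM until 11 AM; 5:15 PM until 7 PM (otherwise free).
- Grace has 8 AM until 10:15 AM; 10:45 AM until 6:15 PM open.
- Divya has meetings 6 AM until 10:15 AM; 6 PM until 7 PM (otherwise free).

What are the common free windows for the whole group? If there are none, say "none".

11:00-17:15

Hana free: 10:45-19:00 (invert busy blocks within the working day).
Ulla free: 07:00-09:30, 11:00-17:15 (invert busy blocks within the working day).
Grace free: 08:00-10:15, 10:45-18:15.
Divya free: 10:15-18:00 (invert busy blocks within the working day).
Hana ∩ Ulla: 11:00-17:15.
Hana ∩ Ulla ∩ Grace: 11:00-17:15.
Hana ∩ Ulla ∩ Grace ∩ Divya: 11:00-17:15.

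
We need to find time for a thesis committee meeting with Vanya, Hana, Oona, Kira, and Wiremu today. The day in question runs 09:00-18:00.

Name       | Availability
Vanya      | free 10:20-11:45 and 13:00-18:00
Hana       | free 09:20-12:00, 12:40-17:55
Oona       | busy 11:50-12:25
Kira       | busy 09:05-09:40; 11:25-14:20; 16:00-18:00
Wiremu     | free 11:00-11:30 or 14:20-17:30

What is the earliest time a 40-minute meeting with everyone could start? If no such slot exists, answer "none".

Vanya free: 10:20-11:45, 13:00-18:00.
Hana free: 09:20-12:00, 12:40-17:55.
Oona free: 09:00-11:50, 12:25-18:00 (invert busy blocks within the working day).
Kira free: 09:00-09:05, 09:40-11:25, 14:20-16:00 (invert busy blocks within the working day).
Wiremu free: 11:00-11:30, 14:20-17:30.
Vanya ∩ Hana: 10:20-11:45, 13:00-17:55.
Vanya ∩ Hana ∩ Oona: 10:20-11:45, 13:00-17:55.
Vanya ∩ Hana ∩ Oona ∩ Kira: 10:20-11:25, 14:20-16:00.
Vanya ∩ Hana ∩ Oona ∩ Kira ∩ Wiremu: 11:00-11:25, 14:20-16:00.
Those are the intersection windows.
The first common window of at least 40 minutes is 14:20-16:00, so the earliest start is 14:20.

14:20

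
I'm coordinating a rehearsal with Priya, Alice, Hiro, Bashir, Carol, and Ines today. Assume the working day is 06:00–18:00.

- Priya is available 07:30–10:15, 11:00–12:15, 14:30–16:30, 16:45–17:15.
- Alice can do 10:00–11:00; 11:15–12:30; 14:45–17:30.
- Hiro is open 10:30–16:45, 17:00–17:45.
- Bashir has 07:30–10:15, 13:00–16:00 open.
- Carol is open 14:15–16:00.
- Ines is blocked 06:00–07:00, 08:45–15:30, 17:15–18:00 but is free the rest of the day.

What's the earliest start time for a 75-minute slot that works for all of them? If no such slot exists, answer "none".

Priya free: 07:30-10:15, 11:00-12:15, 14:30-16:30, 16:45-17:15.
Alice free: 10:00-11:00, 11:15-12:30, 14:45-17:30.
Hiro free: 10:30-16:45, 17:00-17:45.
Bashir free: 07:30-10:15, 13:00-16:00.
Carol free: 14:15-16:00.
Ines free: 07:00-08:45, 15:30-17:15 (invert busy blocks within the working day).
Priya ∩ Alice: 10:00-10:15, 11:15-12:15, 14:45-16:30, 16:45-17:15.
Priya ∩ Alice ∩ Hiro: 11:15-12:15, 14:45-16:30, 17:00-17:15.
Priya ∩ Alice ∩ Hiro ∩ Bashir: 14:45-16:00.
Priya ∩ Alice ∩ Hiro ∩ Bashir ∩ Carol: 14:45-16:00.
Priya ∩ Alice ∩ Hiro ∩ Bashir ∩ Carol ∩ Ines: 15:30-16:00.
No common window is at least 75 minutes long.

none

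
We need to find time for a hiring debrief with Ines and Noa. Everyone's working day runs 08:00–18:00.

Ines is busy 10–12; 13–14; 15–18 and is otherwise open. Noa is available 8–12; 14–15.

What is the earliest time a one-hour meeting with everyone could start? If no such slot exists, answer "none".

08:00

Ines free: 08:00-10:00, 12:00-13:00, 14:00-15:00 (invert busy blocks within the working day).
Noa free: 08:00-12:00, 14:00-15:00.
Ines ∩ Noa: 08:00-10:00, 14:00-15:00.
Those are the intersection windows.
The first common window of at least 60 minutes is 08:00-10:00, so the earliest start is 08:00.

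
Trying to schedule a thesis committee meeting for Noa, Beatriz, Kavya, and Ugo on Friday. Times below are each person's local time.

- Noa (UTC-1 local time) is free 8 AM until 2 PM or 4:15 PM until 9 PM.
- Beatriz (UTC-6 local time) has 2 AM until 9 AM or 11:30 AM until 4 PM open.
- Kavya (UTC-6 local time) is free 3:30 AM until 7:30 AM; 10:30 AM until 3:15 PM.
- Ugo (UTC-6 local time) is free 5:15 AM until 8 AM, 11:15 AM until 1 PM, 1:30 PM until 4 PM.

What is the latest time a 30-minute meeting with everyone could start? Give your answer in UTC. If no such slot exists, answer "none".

Noa in UTC: 09:00-15:00, 17:15-22:00 (add 1h to convert from UTC-1).
Beatriz in UTC: 08:00-15:00, 17:30-22:00 (add 6h to convert from UTC-6).
Kavya in UTC: 09:30-13:30, 16:30-21:15 (add 6h to convert from UTC-6).
Ugo in UTC: 11:15-14:00, 17:15-19:00, 19:30-22:00 (add 6h to convert from UTC-6).
Noa ∩ Beatriz: 09:00-15:00, 17:30-22:00.
Noa ∩ Beatriz ∩ Kavya: 09:30-13:30, 17:30-21:15.
Noa ∩ Beatriz ∩ Kavya ∩ Ugo: 11:15-13:30, 17:30-19:00, 19:30-21:15.
Those are the intersection windows.
The last common window of at least 30 minutes is 19:30-21:15; a 30-minute meeting can start as late as 20:45 and still end by 21:15.

20:45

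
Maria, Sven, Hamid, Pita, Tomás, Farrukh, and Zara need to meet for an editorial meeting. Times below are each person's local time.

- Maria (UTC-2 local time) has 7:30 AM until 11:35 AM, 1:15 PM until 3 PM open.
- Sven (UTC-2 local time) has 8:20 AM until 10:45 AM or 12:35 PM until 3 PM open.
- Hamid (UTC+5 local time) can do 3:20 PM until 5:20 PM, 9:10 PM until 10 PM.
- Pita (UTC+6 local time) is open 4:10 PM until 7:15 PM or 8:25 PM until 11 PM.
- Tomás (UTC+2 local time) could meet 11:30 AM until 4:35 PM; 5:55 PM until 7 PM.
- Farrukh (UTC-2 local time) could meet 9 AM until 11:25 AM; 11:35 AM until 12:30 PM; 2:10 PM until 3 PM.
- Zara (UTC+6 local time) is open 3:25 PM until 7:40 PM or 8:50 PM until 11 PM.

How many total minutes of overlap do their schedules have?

Maria in UTC: 09:30-13:35, 15:15-17:00 (add 2h to convert from UTC-2).
Sven in UTC: 10:20-12:45, 14:35-17:00 (add 2h to convert from UTC-2).
Hamid in UTC: 10:20-12:20, 16:10-17:00 (subtract 5h to convert from UTC+5).
Pita in UTC: 10:10-13:15, 14:25-17:00 (subtract 6h to convert from UTC+6).
Tomás in UTC: 09:30-14:35, 15:55-17:00 (subtract 2h to convert from UTC+2).
Farrukh in UTC: 11:00-13:25, 13:35-14:30, 16:10-17:00 (add 2h to convert from UTC-2).
Zara in UTC: 09:25-13:40, 14:50-17:00 (subtract 6h to convert from UTC+6).
Maria ∩ Sven: 10:20-12:45, 15:15-17:00.
Maria ∩ Sven ∩ Hamid: 10:20-12:20, 16:10-17:00.
Maria ∩ Sven ∩ Hamid ∩ Pita: 10:20-12:20, 16:10-17:00.
Maria ∩ Sven ∩ Hamid ∩ Pita ∩ Tomás: 10:20-12:20, 16:10-17:00.
Maria ∩ Sven ∩ Hamid ∩ Pita ∩ Tomás ∩ Farrukh: 11:00-12:20, 16:10-17:00.
Maria ∩ Sven ∩ Hamid ∩ Pita ∩ Tomás ∩ Farrukh ∩ Zara: 11:00-12:20, 16:10-17:00.
Summing the common windows: 80 + 50 = 130 minutes.

130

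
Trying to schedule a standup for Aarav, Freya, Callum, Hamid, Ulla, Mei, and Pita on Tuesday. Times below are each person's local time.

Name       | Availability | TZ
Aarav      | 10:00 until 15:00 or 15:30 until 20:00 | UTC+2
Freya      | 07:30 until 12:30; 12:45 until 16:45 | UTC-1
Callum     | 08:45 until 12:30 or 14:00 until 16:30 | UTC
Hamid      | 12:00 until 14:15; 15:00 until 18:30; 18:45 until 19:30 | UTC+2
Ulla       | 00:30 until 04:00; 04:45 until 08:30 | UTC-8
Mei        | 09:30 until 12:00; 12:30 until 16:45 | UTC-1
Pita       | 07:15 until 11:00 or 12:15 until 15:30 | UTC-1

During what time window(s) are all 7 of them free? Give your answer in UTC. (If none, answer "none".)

10:30-12:00, 14:00-16:30

Aarav in UTC: 08:00-13:00, 13:30-18:00 (subtract 2h to convert from UTC+2).
Freya in UTC: 08:30-13:30, 13:45-17:45 (add 1h to convert from UTC-1).
Callum in UTC: 08:45-12:30, 14:00-16:30.
Hamid in UTC: 10:00-12:15, 13:00-16:30, 16:45-17:30 (subtract 2h to convert from UTC+2).
Ulla in UTC: 08:30-12:00, 12:45-16:30 (add 8h to convert from UTC-8).
Mei in UTC: 10:30-13:00, 13:30-17:45 (add 1h to convert from UTC-1).
Pita in UTC: 08:15-12:00, 13:15-16:30 (add 1h to convert from UTC-1).
Aarav ∩ Freya: 08:30-13:00, 13:45-17:45.
Aarav ∩ Freya ∩ Callum: 08:45-12:30, 14:00-16:30.
Aarav ∩ Freya ∩ Callum ∩ Hamid: 10:00-12:15, 14:00-16:30.
Aarav ∩ Freya ∩ Callum ∩ Hamid ∩ Ulla: 10:00-12:00, 14:00-16:30.
Aarav ∩ Freya ∩ Callum ∩ Hamid ∩ Ulla ∩ Mei: 10:30-12:00, 14:00-16:30.
Aarav ∩ Freya ∩ Callum ∩ Hamid ∩ Ulla ∩ Mei ∩ Pita: 10:30-12:00, 14:00-16:30.
So the common availability across everyone is 10:30-12:00, 14:00-16:30.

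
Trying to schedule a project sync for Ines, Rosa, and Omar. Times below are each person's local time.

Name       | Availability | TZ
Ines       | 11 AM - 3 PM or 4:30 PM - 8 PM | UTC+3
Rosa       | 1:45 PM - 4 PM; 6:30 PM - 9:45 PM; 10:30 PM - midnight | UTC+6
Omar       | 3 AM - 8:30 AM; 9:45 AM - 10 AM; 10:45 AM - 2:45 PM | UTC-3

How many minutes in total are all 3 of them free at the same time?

270

Ines in UTC: 08:00-12:00, 13:30-17:00 (subtract 3h to convert from UTC+3).
Rosa in UTC: 07:45-10:00, 12:30-15:45, 16:30-18:00 (subtract 6h to convert from UTC+6).
Omar in UTC: 06:00-11:30, 12:45-13:00, 13:45-17:45 (add 3h to convert from UTC-3).
Ines ∩ Rosa: 08:00-10:00, 13:30-15:45, 16:30-17:00.
Ines ∩ Rosa ∩ Omar: 08:00-10:00, 13:45-15:45, 16:30-17:00.
Summing the common windows: 120 + 120 + 30 = 270 minutes.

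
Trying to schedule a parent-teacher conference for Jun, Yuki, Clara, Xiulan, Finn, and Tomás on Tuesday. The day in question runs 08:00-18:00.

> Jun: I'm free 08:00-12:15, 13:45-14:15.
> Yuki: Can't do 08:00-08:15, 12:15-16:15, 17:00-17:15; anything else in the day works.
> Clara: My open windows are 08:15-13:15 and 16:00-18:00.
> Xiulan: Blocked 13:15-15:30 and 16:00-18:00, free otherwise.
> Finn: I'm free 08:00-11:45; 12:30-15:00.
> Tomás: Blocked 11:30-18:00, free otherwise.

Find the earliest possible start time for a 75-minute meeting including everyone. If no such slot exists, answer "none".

08:15

Jun free: 08:00-12:15, 13:45-14:15.
Yuki free: 08:15-12:15, 16:15-17:00, 17:15-18:00 (invert busy blocks within the working day).
Clara free: 08:15-13:15, 16:00-18:00.
Xiulan free: 08:00-13:15, 15:30-16:00 (invert busy blocks within the working day).
Finn free: 08:00-11:45, 12:30-15:00.
Tomás free: 08:00-11:30 (invert busy blocks within the working day).
Jun ∩ Yuki: 08:15-12:15.
Jun ∩ Yuki ∩ Clara: 08:15-12:15.
Jun ∩ Yuki ∩ Clara ∩ Xiulan: 08:15-12:15.
Jun ∩ Yuki ∩ Clara ∩ Xiulan ∩ Finn: 08:15-11:45.
Jun ∩ Yuki ∩ Clara ∩ Xiulan ∩ Finn ∩ Tomás: 08:15-11:30.
So the common availability across everyone is 08:15-11:30.
The first common window of at least 75 minutes is 08:15-11:30, so the earliest start is 08:15.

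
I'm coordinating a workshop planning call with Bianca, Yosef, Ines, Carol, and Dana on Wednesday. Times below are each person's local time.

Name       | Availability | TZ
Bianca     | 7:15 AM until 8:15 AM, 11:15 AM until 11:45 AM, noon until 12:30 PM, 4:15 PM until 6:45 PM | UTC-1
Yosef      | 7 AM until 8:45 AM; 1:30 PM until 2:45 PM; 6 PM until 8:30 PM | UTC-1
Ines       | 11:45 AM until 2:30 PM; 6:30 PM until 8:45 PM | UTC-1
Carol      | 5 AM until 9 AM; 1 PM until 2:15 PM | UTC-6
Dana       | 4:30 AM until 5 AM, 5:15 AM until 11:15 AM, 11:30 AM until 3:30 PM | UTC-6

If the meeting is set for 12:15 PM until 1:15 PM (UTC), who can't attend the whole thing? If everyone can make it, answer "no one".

Bianca, Ines, Yosef

Bianca in UTC: 08:15-09:15, 12:15-12:45, 13:00-13:30, 17:15-19:45 (add 1h to convert from UTC-1).
Yosef in UTC: 08:00-09:45, 14:30-15:45, 19:00-21:30 (add 1h to convert from UTC-1).
Ines in UTC: 12:45-15:30, 19:30-21:45 (add 1h to convert from UTC-1).
Carol in UTC: 11:00-15:00, 19:00-20:15 (add 6h to convert from UTC-6).
Dana in UTC: 10:30-11:00, 11:15-17:15, 17:30-21:30 (add 6h to convert from UTC-6).
Bianca: not fully free for 12:15-13:15. Yosef: not fully free for 12:15-13:15. Ines: not fully free for 12:15-13:15. Carol: free for 12:15-13:15. Dana: free for 12:15-13:15.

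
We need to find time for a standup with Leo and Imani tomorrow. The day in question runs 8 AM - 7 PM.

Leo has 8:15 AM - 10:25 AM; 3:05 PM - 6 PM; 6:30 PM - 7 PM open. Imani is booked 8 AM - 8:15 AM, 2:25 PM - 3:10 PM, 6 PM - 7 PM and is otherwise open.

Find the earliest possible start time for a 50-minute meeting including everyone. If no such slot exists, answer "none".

Leo free: 08:15-10:25, 15:05-18:00, 18:30-19:00.
Imani free: 08:15-14:25, 15:10-18:00 (invert busy blocks within the working day).
Leo ∩ Imani: 08:15-10:25, 15:10-18:00.
The first common window of at least 50 minutes is 08:15-10:25, so the earliest start is 08:15.

08:15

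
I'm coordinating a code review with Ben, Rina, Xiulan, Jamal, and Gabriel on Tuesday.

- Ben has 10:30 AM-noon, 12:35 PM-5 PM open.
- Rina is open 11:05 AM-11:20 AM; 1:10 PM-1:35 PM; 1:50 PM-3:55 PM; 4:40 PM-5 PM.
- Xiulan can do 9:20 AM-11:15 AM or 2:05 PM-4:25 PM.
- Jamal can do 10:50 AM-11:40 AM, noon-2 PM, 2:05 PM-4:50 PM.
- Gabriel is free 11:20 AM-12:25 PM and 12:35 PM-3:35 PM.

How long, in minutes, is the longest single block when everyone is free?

90

Ben ∩ Rina: 11:05-11:20, 13:10-13:35, 13:50-15:55, 16:40-17:00.
Ben ∩ Rina ∩ Xiulan: 11:05-11:15, 14:05-15:55.
Ben ∩ Rina ∩ Xiulan ∩ Jamal: 11:05-11:15, 14:05-15:55.
Ben ∩ Rina ∩ Xiulan ∩ Jamal ∩ Gabriel: 14:05-15:35.
Those are the intersection windows.
The longest is 14:05-15:35 at 90 minutes.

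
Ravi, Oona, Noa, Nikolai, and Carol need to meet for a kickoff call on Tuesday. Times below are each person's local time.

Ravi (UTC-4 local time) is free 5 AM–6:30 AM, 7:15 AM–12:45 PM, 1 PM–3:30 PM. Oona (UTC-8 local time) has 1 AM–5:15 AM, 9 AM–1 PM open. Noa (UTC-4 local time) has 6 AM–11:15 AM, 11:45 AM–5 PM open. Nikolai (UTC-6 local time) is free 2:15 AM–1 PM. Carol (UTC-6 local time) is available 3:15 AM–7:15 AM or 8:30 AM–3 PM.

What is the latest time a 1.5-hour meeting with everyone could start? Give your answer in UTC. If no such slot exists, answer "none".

17:30

Ravi in UTC: 09:00-10:30, 11:15-16:45, 17:00-19:30 (add 4h to convert from UTC-4).
Oona in UTC: 09:00-13:15, 17:00-21:00 (add 8h to convert from UTC-8).
Noa in UTC: 10:00-15:15, 15:45-21:00 (add 4h to convert from UTC-4).
Nikolai in UTC: 08:15-19:00 (add 6h to convert from UTC-6).
Carol in UTC: 09:15-13:15, 14:30-21:00 (add 6h to convert from UTC-6).
Ravi ∩ Oona: 09:00-10:30, 11:15-13:15, 17:00-19:30.
Ravi ∩ Oona ∩ Noa: 10:00-10:30, 11:15-13:15, 17:00-19:30.
Ravi ∩ Oona ∩ Noa ∩ Nikolai: 10:00-10:30, 11:15-13:15, 17:00-19:00.
Ravi ∩ Oona ∩ Noa ∩ Nikolai ∩ Carol: 10:00-10:30, 11:15-13:15, 17:00-19:00.
The last common window of at least 90 minutes is 17:00-19:00; a 90-minute meeting can start as late as 17:30 and still end by 19:00.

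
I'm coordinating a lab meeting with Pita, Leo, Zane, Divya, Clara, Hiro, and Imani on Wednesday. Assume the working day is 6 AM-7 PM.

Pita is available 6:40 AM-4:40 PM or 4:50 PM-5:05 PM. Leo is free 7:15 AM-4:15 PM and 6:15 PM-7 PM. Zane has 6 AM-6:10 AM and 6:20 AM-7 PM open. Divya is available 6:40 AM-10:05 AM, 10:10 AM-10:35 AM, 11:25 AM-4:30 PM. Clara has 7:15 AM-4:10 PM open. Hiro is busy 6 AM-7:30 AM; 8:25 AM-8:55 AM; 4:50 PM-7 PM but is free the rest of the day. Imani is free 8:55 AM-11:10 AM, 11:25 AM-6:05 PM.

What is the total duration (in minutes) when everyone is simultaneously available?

Pita free: 06:40-16:40, 16:50-17:05.
Leo free: 07:15-16:15, 18:15-19:00.
Zane free: 06:00-06:10, 06:20-19:00.
Divya free: 06:40-10:05, 10:10-10:35, 11:25-16:30.
Clara free: 07:15-16:10.
Hiro free: 07:30-08:25, 08:55-16:50 (invert busy blocks within the working day).
Imani free: 08:55-11:10, 11:25-18:05.
Pita ∩ Leo: 07:15-16:15.
Pita ∩ Leo ∩ Zane: 07:15-16:15.
Pita ∩ Leo ∩ Zane ∩ Divya: 07:15-10:05, 10:10-10:35, 11:25-16:15.
Pita ∩ Leo ∩ Zane ∩ Divya ∩ Clara: 07:15-10:05, 10:10-10:35, 11:25-16:10.
Pita ∩ Leo ∩ Zane ∩ Divya ∩ Clara ∩ Hiro: 07:30-08:25, 08:55-10:05, 10:10-10:35, 11:25-16:10.
Pita ∩ Leo ∩ Zane ∩ Divya ∩ Clara ∩ Hiro ∩ Imani: 08:55-10:05, 10:10-10:35, 11:25-16:10.
So the common availability across everyone is 08:55-10:05, 10:10-10:35, 11:25-16:10.
Summing the common windows: 70 + 25 + 285 = 380 minutes.

380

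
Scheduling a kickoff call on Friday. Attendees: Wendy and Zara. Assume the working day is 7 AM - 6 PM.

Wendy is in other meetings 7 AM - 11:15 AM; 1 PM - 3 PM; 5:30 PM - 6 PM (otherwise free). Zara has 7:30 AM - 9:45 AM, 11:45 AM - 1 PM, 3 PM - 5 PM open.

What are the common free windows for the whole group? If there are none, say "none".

11:45-13:00, 15:00-17:00

Wendy free: 11:15-13:00, 15:00-17:30 (invert busy blocks within the working day).
Zara free: 07:30-09:45, 11:45-13:00, 15:00-17:00.
Wendy ∩ Zara: 11:45-13:00, 15:00-17:00.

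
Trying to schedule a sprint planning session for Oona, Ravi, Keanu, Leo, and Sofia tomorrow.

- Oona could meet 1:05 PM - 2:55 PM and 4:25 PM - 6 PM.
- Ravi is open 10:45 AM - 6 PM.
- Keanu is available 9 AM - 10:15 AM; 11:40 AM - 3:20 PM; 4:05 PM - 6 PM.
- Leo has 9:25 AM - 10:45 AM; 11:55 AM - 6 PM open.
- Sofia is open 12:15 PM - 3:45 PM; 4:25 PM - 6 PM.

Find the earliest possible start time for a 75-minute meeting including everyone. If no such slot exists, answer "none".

13:05

Oona ∩ Ravi: 13:05-14:55, 16:25-18:00.
Oona ∩ Ravi ∩ Keanu: 13:05-14:55, 16:25-18:00.
Oona ∩ Ravi ∩ Keanu ∩ Leo: 13:05-14:55, 16:25-18:00.
Oona ∩ Ravi ∩ Keanu ∩ Leo ∩ Sofia: 13:05-14:55, 16:25-18:00.
The first common window of at least 75 minutes is 13:05-14:55, so the earliest start is 13:05.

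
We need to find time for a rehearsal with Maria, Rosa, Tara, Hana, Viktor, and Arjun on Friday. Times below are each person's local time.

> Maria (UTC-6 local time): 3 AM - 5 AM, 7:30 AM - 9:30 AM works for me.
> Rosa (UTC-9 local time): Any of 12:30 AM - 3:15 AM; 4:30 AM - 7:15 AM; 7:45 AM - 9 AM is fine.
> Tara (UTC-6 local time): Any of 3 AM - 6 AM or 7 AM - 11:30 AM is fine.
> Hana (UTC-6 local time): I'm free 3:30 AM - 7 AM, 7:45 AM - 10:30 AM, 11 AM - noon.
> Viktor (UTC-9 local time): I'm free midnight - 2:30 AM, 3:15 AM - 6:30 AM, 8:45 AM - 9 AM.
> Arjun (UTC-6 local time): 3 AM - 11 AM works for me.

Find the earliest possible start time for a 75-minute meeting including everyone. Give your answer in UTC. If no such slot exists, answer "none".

Maria in UTC: 09:00-11:00, 13:30-15:30 (add 6h to convert from UTC-6).
Rosa in UTC: 09:30-12:15, 13:30-16:15, 16:45-18:00 (add 9h to convert from UTC-9).
Tara in UTC: 09:00-12:00, 13:00-17:30 (add 6h to convert from UTC-6).
Hana in UTC: 09:30-13:00, 13:45-16:30, 17:00-18:00 (add 6h to convert from UTC-6).
Viktor in UTC: 09:00-11:30, 12:15-15:30, 17:45-18:00 (add 9h to convert from UTC-9).
Arjun in UTC: 09:00-17:00 (add 6h to convert from UTC-6).
Maria ∩ Rosa: 09:30-11:00, 13:30-15:30.
Maria ∩ Rosa ∩ Tara: 09:30-11:00, 13:30-15:30.
Maria ∩ Rosa ∩ Tara ∩ Hana: 09:30-11:00, 13:45-15:30.
Maria ∩ Rosa ∩ Tara ∩ Hana ∩ Viktor: 09:30-11:00, 13:45-15:30.
Maria ∩ Rosa ∩ Tara ∩ Hana ∩ Viktor ∩ Arjun: 09:30-11:00, 13:45-15:30.
The first common window of at least 75 minutes is 09:30-11:00, so the earliest start is 09:30.

09:30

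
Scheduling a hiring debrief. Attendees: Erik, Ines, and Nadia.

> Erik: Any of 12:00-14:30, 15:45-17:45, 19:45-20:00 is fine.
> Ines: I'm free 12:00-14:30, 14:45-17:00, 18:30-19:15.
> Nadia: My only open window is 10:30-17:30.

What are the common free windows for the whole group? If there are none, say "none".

12:00-14:30, 15:45-17:00

Erik ∩ Ines: 12:00-14:30, 15:45-17:00.
Erik ∩ Ines ∩ Nadia: 12:00-14:30, 15:45-17:00.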